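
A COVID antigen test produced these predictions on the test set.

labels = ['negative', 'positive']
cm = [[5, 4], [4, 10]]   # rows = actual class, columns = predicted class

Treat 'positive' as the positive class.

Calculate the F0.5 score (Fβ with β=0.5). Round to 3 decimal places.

0.714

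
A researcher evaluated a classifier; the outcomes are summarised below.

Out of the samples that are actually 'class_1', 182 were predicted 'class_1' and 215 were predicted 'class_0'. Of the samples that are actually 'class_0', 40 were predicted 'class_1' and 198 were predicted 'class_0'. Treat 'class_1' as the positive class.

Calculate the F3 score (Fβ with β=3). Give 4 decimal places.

Fβ = (1+β²)·TP / ((1+β²)·TP + β²·FN + FP), with β²=9
= 10·182 / (10·182 + 9·215 + 40) = 0.4796

0.4796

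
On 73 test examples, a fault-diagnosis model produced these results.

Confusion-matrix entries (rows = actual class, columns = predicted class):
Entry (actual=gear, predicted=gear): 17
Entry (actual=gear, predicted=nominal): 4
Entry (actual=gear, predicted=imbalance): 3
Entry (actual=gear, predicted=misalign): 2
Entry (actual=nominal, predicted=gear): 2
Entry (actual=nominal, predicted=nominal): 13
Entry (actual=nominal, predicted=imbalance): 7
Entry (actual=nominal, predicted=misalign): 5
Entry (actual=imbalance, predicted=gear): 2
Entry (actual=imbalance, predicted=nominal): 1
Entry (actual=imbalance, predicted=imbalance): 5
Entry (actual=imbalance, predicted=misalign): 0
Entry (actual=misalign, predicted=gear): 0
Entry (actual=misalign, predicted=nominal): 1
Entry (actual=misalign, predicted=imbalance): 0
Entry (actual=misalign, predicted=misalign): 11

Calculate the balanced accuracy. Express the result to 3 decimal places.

0.669

Balanced accuracy = mean of per-class recall.
  gear: recall = 17/26 = 0.6538
  nominal: recall = 13/27 = 0.4815
  imbalance: recall = 5/8 = 0.6250
  misalign: recall = 11/12 = 0.9167
Mean = (0.6538 + 0.4815 + 0.6250 + 0.9167) / 4 = 0.669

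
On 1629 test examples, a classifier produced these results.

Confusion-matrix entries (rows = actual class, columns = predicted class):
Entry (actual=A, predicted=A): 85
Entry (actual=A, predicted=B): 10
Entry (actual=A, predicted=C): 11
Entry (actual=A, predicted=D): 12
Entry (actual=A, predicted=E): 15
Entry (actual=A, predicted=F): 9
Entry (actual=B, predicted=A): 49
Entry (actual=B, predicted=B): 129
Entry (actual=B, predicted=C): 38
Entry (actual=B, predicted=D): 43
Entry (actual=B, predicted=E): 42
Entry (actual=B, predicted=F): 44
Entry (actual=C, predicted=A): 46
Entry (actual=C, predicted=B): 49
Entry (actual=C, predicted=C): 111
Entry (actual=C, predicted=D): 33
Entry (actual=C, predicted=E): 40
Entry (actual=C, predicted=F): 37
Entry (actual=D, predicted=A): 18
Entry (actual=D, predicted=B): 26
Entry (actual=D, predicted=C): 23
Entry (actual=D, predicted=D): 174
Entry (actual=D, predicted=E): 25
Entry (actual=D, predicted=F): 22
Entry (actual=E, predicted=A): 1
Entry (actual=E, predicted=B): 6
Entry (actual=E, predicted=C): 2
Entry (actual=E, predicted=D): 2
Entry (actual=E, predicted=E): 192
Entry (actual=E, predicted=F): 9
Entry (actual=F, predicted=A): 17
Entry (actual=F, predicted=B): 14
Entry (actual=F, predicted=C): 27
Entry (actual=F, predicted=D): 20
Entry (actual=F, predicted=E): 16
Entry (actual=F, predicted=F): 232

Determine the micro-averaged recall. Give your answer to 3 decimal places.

0.567

Micro-averaging pools counts across classes: ΣTP=923, ΣFP=706, ΣFN=706.
Micro-recall = TP/(TP+FN) on pooled counts = 0.567 (equals overall accuracy in single-label multiclass).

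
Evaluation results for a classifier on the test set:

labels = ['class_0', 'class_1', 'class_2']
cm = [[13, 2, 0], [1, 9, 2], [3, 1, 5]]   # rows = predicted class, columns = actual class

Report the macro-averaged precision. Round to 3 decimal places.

Per-class precision (TP/(TP+FP)):
  class_0: TP=13, FP=2+0=2 → 13/15 = 0.8667
  class_1: TP=9, FP=1+2=3 → 9/12 = 0.7500
  class_2: TP=5, FP=3+1=4 → 5/9 = 0.5556
Macro-precision = mean = (0.8667 + 0.7500 + 0.5556) / 3 = 0.724

0.724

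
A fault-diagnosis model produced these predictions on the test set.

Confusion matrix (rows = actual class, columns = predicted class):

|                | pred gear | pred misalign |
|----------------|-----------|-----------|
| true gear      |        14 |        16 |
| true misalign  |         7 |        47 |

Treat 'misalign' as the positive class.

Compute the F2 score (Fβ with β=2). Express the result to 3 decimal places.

0.842

Fβ = (1+β²)·TP / ((1+β²)·TP + β²·FN + FP), with β²=4
= 5·47 / (5·47 + 4·7 + 16) = 0.842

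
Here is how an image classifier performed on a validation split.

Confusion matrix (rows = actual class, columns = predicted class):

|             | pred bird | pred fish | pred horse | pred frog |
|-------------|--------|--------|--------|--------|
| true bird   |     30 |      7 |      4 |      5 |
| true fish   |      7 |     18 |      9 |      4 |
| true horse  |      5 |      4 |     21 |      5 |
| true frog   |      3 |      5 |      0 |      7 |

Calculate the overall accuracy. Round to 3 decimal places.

0.567

Accuracy = trace / total = (30+18+21+7=76) / 134 = 76/134 = 0.567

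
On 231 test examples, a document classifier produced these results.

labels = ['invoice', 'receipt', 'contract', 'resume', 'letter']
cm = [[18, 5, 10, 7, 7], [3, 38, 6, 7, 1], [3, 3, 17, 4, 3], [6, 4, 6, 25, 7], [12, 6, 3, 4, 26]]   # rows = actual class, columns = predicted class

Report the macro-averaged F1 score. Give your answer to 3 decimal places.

Per-class F1 score (2·TP/(2·TP+FP+FN)):
  invoice: TP=18, FP=3+3+6+12=24, FN=5+10+7+7=29 → 36/89 = 0.4045
  receipt: TP=38, FP=5+3+4+6=18, FN=3+6+7+1=17 → 76/111 = 0.6847
  contract: TP=17, FP=10+6+6+3=25, FN=3+3+4+3=13 → 34/72 = 0.4722
  resume: TP=25, FP=7+7+4+4=22, FN=6+4+6+7=23 → 50/95 = 0.5263
  letter: TP=26, FP=7+1+3+7=18, FN=12+6+3+4=25 → 52/95 = 0.5474
Macro-F1 score = mean = (0.4045 + 0.6847 + 0.4722 + 0.5263 + 0.5474) / 5 = 0.527

0.527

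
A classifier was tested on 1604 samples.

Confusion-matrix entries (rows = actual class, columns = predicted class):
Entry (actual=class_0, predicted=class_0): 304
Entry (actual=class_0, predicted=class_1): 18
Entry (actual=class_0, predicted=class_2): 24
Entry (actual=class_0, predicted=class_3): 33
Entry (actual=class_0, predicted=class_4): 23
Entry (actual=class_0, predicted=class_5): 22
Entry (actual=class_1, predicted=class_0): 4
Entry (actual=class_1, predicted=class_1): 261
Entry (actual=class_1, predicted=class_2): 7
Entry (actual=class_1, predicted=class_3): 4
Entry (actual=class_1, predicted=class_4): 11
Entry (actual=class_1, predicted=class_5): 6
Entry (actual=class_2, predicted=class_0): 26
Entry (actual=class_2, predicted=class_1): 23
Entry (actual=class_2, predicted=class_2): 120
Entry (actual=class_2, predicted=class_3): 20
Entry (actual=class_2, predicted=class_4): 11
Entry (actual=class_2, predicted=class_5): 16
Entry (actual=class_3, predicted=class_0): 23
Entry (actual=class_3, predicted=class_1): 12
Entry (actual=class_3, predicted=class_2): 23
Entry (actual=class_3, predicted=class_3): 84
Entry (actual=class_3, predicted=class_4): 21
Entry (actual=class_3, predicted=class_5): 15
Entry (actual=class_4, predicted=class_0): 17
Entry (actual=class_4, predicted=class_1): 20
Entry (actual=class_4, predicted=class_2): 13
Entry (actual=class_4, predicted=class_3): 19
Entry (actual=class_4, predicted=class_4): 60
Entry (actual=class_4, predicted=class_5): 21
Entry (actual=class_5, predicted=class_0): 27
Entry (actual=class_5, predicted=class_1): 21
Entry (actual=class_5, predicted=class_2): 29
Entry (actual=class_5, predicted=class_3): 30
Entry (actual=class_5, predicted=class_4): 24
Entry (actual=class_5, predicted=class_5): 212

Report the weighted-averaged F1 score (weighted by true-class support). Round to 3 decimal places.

0.648

Per-class F1 score (2·TP/(2·TP+FP+FN)):
  class_0: TP=304, FP=4+26+23+17+27=97, FN=18+24+33+23+22=120 → 608/825 = 0.7370
  class_1: TP=261, FP=18+23+12+20+21=94, FN=4+7+4+11+6=32 → 522/648 = 0.8056
  class_2: TP=120, FP=24+7+23+13+29=96, FN=26+23+20+11+16=96 → 240/432 = 0.5556
  class_3: TP=84, FP=33+4+20+19+30=106, FN=23+12+23+21+15=94 → 168/368 = 0.4565
  class_4: TP=60, FP=23+11+11+21+24=90, FN=17+20+13+19+21=90 → 120/300 = 0.4000
  class_5: TP=212, FP=22+6+16+15+21=80, FN=27+21+29+30+24=131 → 424/635 = 0.6677
Weighted-F1 score = Σ (supportᵢ/N)·F1 scoreᵢ with N=1604: (424/1604)·0.7370 + (293/1604)·0.8056 + (216/1604)·0.5556 + (178/1604)·0.4565 + (150/1604)·0.4000 + (343/1604)·0.6677 = 0.648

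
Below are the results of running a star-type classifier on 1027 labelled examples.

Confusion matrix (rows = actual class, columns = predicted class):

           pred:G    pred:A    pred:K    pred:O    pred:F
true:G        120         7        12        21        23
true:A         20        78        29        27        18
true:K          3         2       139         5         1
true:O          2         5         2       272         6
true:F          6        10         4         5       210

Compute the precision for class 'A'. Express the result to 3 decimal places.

0.765

One-vs-rest for 'A': TP = diagonal; FP = other classes predicted 'A'; FN = 'A' predicted as other.
precision = TP/(TP+FP).
A: TP=78, FP=7+2+5+10=24 → 78/102 = 0.7647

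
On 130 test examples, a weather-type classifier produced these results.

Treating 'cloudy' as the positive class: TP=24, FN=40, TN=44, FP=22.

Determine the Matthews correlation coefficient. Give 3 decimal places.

MCC = (TP·TN − FP·FN) / √((TP+FP)(TP+FN)(TN+FP)(TN+FN))
Numerator = 24·44 − 22·40 = 176
Denominator = √(46·64·66·84) = √16321536 = 4039.9921
MCC = 176 / 4039.9921 = 0.044

0.044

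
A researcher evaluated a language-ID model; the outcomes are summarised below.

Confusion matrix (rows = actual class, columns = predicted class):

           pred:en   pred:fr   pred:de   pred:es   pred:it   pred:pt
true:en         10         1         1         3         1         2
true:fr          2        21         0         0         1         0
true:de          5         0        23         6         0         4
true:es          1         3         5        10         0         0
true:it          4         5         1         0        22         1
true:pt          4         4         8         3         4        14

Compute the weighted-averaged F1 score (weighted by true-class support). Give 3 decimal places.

0.589

Per-class F1 score (2·TP/(2·TP+FP+FN)):
  en: TP=10, FP=2+5+1+4+4=16, FN=1+1+3+1+2=8 → 20/44 = 0.4545
  fr: TP=21, FP=1+0+3+5+4=13, FN=2+0+0+1+0=3 → 42/58 = 0.7241
  de: TP=23, FP=1+0+5+1+8=15, FN=5+0+6+0+4=15 → 46/76 = 0.6053
  es: TP=10, FP=3+0+6+0+3=12, FN=1+3+5+0+0=9 → 20/41 = 0.4878
  it: TP=22, FP=1+1+0+0+4=6, FN=4+5+1+0+1=11 → 44/61 = 0.7213
  pt: TP=14, FP=2+0+4+0+1=7, FN=4+4+8+3+4=23 → 28/58 = 0.4828
Weighted-F1 score = Σ (supportᵢ/N)·F1 scoreᵢ with N=169: (18/169)·0.4545 + (24/169)·0.7241 + (38/169)·0.6053 + (19/169)·0.4878 + (33/169)·0.7213 + (37/169)·0.4828 = 0.589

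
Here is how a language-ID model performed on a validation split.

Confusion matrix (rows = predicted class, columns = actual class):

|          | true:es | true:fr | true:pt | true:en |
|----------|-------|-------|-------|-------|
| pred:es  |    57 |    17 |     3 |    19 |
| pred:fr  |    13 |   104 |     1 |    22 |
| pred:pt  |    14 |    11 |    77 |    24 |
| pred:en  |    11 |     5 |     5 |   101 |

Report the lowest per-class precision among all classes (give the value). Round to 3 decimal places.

0.594

Per-class precision (TP/(TP+FP)):
  es: TP=57, FP=17+3+19=39 → 57/96 = 0.5938
  fr: TP=104, FP=13+1+22=36 → 104/140 = 0.7429
  pt: TP=77, FP=14+11+24=49 → 77/126 = 0.6111
  en: TP=101, FP=11+5+5=21 → 101/122 = 0.8279
Lowest is class 'es' with precision = 0.594.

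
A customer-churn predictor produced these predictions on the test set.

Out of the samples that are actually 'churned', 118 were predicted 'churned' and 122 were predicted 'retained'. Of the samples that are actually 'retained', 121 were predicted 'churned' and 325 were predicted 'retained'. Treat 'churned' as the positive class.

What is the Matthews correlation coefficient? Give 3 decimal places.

0.221

MCC = (TP·TN − FP·FN) / √((TP+FP)(TP+FN)(TN+FP)(TN+FN))
Numerator = 118·325 − 121·122 = 23588
Denominator = √(239·240·446·447) = √11435404320 = 106936.4499
MCC = 23588 / 106936.4499 = 0.221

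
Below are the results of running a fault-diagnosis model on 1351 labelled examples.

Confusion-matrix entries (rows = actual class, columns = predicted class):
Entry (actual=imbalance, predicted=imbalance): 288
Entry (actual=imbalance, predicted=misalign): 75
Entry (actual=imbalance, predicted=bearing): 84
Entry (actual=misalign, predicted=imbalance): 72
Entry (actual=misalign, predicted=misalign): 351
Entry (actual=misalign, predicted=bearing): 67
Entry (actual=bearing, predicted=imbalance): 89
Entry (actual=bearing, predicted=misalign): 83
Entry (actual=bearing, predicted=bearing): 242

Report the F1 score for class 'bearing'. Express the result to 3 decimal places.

0.600

F1 score = 2·TP/(2·TP+FP+FN).
bearing: TP=242, FP=84+67=151, FN=89+83=172 → 484/807 = 0.5998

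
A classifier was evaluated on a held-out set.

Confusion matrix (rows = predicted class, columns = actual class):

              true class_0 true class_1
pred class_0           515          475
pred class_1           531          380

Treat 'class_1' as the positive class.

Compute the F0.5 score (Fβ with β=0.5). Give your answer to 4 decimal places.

Fβ = (1+β²)·TP / ((1+β²)·TP + β²·FN + FP), with β²=1/4
= 1.25·380 / (1.25·380 + 0.25·475 + 531) = 0.4223

0.4223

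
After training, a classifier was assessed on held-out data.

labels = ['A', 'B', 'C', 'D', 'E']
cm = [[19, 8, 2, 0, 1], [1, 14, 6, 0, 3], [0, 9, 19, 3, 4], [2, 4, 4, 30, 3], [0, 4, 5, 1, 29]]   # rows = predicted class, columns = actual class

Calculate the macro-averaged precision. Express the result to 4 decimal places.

Per-class precision (TP/(TP+FP)):
  A: TP=19, FP=8+2+0+1=11 → 19/30 = 0.63333
  B: TP=14, FP=1+6+0+3=10 → 14/24 = 0.58333
  C: TP=19, FP=0+9+3+4=16 → 19/35 = 0.54286
  D: TP=30, FP=2+4+4+3=13 → 30/43 = 0.69767
  E: TP=29, FP=0+4+5+1=10 → 29/39 = 0.74359
Macro-precision = mean = (0.63333 + 0.58333 + 0.54286 + 0.69767 + 0.74359) / 5 = 0.6402

0.6402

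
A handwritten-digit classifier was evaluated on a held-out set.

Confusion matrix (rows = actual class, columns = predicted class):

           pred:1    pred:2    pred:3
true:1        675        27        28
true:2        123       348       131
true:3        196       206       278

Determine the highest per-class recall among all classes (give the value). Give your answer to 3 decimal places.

0.925

Per-class recall (TP/(TP+FN)):
  1: TP=675, FN=27+28=55 → 675/730 = 0.9247
  2: TP=348, FN=123+131=254 → 348/602 = 0.5781
  3: TP=278, FN=196+206=402 → 278/680 = 0.4088
Highest is class '1' with recall = 0.925.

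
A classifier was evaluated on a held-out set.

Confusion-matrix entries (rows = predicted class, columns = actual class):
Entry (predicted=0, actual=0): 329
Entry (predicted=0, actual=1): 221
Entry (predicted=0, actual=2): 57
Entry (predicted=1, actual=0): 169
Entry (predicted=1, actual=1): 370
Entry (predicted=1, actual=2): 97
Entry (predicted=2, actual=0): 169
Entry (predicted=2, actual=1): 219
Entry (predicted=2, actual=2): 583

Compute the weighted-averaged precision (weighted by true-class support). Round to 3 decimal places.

0.576

Per-class precision (TP/(TP+FP)):
  0: TP=329, FP=221+57=278 → 329/607 = 0.5420
  1: TP=370, FP=169+97=266 → 370/636 = 0.5818
  2: TP=583, FP=169+219=388 → 583/971 = 0.6004
Weighted-precision = Σ (supportᵢ/N)·precisionᵢ with N=2214: (667/2214)·0.5420 + (810/2214)·0.5818 + (737/2214)·0.6004 = 0.576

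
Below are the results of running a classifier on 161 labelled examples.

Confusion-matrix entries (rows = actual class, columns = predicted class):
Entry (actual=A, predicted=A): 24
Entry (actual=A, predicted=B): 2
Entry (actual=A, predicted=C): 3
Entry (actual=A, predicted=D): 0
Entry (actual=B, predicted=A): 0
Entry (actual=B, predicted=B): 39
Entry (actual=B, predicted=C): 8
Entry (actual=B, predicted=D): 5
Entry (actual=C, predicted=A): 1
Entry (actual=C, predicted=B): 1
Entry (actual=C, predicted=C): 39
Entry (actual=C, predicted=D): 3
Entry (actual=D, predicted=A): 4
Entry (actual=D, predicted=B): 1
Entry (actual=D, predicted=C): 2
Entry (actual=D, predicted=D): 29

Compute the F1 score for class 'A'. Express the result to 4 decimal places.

0.8276

Take TP from the diagonal, FP from the rest of the 'A' prediction marginal, FN from the rest of the 'A' actual marginal.
F1 score = 2·TP/(2·TP+FP+FN).
A: TP=24, FP=0+1+4=5, FN=2+3+0=5 → 48/58 = 0.82759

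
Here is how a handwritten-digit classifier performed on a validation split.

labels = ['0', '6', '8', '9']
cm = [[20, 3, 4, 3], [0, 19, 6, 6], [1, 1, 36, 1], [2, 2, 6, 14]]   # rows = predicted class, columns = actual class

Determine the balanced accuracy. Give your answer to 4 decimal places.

Balanced accuracy = mean of per-class recall.
  0: recall = 20/23 = 0.86957
  6: recall = 19/25 = 0.76000
  8: recall = 36/52 = 0.69231
  9: recall = 14/24 = 0.58333
Mean = (0.86957 + 0.76000 + 0.69231 + 0.58333) / 4 = 0.7263

0.7263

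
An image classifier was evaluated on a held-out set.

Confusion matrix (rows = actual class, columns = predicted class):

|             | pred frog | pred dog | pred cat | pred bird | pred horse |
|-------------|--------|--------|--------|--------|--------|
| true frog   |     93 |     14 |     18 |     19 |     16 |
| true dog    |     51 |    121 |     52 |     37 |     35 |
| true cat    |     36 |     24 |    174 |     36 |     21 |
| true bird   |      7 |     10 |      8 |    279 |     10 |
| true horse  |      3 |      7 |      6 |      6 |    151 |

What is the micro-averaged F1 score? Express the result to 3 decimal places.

Micro-averaging pools counts across classes: ΣTP=818, ΣFP=416, ΣFN=416.
Micro-F1 score = 2·TP/(2·TP+FP+FN) on pooled counts = 0.663 (equals overall accuracy in single-label multiclass).

0.663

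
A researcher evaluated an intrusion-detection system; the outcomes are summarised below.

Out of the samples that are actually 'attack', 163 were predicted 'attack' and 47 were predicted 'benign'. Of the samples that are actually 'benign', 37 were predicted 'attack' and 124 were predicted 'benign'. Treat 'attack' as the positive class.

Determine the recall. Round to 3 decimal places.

Recall = TP/(TP+FN) = 163/(163+47) = 163/210 = 0.776

0.776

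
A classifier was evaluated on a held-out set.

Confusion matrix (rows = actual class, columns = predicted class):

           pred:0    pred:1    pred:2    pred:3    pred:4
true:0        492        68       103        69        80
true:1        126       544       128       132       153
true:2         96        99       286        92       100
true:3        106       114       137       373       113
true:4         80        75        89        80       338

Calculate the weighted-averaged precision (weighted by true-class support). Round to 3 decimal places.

Per-class precision (TP/(TP+FP)):
  0: TP=492, FP=126+96+106+80=408 → 492/900 = 0.5467
  1: TP=544, FP=68+99+114+75=356 → 544/900 = 0.6044
  2: TP=286, FP=103+128+137+89=457 → 286/743 = 0.3849
  3: TP=373, FP=69+132+92+80=373 → 373/746 = 0.5000
  4: TP=338, FP=80+153+100+113=446 → 338/784 = 0.4311
Weighted-precision = Σ (supportᵢ/N)·precisionᵢ with N=4073: (812/4073)·0.5467 + (1083/4073)·0.6044 + (673/4073)·0.3849 + (843/4073)·0.5000 + (662/4073)·0.4311 = 0.507

0.507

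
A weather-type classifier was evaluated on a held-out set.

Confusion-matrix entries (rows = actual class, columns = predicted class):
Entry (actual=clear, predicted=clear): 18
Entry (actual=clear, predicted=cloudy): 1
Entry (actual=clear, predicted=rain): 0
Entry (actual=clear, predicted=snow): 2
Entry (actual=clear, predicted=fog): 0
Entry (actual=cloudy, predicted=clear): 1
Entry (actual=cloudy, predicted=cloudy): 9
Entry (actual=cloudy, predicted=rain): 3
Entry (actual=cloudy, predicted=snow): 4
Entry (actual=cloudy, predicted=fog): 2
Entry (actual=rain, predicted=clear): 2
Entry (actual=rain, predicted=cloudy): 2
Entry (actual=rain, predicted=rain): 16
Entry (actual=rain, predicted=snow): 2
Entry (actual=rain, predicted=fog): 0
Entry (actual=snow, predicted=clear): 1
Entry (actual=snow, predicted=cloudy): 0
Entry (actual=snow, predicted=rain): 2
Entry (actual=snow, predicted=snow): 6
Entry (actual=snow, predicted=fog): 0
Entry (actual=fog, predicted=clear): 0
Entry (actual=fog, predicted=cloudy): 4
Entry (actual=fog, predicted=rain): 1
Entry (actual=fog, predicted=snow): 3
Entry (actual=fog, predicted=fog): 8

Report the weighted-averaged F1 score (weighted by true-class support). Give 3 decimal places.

0.659

Per-class F1 score (2·TP/(2·TP+FP+FN)):
  clear: TP=18, FP=1+2+1+0=4, FN=1+0+2+0=3 → 36/43 = 0.8372
  cloudy: TP=9, FP=1+2+0+4=7, FN=1+3+4+2=10 → 18/35 = 0.5143
  rain: TP=16, FP=0+3+2+1=6, FN=2+2+2+0=6 → 32/44 = 0.7273
  snow: TP=6, FP=2+4+2+3=11, FN=1+0+2+0=3 → 12/26 = 0.4615
  fog: TP=8, FP=0+2+0+0=2, FN=0+4+1+3=8 → 16/26 = 0.6154
Weighted-F1 score = Σ (supportᵢ/N)·F1 scoreᵢ with N=87: (21/87)·0.8372 + (19/87)·0.5143 + (22/87)·0.7273 + (9/87)·0.4615 + (16/87)·0.6154 = 0.659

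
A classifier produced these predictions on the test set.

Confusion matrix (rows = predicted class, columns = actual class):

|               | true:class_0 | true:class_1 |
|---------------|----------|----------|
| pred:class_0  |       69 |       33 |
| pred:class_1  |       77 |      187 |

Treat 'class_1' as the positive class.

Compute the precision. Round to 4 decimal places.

0.7083

Precision = TP/(TP+FP) = 187/(187+77) = 187/264 = 0.7083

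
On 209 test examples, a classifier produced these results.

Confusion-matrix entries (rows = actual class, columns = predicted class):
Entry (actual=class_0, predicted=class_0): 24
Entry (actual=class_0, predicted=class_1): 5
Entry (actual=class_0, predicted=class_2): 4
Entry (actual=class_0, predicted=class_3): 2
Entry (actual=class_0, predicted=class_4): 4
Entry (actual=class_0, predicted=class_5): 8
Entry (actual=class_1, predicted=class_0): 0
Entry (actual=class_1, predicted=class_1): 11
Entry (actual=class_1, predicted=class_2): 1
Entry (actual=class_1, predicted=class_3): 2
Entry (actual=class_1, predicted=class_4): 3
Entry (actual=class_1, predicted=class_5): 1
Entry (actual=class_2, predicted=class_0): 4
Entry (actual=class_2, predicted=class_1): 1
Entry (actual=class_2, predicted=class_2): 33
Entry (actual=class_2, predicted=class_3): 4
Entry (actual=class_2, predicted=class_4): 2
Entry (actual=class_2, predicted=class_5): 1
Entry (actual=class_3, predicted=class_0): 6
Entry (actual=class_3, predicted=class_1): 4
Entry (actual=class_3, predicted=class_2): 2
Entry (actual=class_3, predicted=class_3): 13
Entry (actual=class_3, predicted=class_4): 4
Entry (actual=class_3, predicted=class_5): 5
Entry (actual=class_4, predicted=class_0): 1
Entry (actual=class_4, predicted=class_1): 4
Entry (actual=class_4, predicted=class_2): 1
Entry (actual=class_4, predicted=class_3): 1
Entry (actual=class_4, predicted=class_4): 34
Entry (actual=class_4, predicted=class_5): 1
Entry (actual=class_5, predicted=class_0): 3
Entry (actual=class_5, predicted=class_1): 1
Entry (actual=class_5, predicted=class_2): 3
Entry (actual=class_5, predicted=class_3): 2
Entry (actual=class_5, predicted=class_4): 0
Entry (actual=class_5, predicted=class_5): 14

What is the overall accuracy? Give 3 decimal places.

0.617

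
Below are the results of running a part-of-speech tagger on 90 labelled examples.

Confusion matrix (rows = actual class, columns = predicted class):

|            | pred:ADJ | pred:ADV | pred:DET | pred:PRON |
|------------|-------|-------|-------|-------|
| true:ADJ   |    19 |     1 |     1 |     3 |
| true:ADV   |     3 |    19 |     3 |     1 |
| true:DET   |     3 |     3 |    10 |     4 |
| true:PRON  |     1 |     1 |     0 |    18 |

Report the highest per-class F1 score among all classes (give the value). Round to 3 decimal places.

Per-class F1 score (2·TP/(2·TP+FP+FN)):
  ADJ: TP=19, FP=3+3+1=7, FN=1+1+3=5 → 38/50 = 0.7600
  ADV: TP=19, FP=1+3+1=5, FN=3+3+1=7 → 38/50 = 0.7600
  DET: TP=10, FP=1+3+0=4, FN=3+3+4=10 → 20/34 = 0.5882
  PRON: TP=18, FP=3+1+4=8, FN=1+1+0=2 → 36/46 = 0.7826
Highest is class 'PRON' with F1 score = 0.783.

0.783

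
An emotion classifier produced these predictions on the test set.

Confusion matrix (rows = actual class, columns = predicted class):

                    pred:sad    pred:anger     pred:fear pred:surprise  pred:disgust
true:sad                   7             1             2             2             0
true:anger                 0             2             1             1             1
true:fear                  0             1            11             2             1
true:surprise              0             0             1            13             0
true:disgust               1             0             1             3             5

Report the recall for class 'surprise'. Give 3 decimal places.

0.929

Take TP from the diagonal, FP from the rest of the 'surprise' prediction marginal, FN from the rest of the 'surprise' actual marginal.
recall = TP/(TP+FN).
surprise: TP=13, FN=0+0+1+0=1 → 13/14 = 0.9286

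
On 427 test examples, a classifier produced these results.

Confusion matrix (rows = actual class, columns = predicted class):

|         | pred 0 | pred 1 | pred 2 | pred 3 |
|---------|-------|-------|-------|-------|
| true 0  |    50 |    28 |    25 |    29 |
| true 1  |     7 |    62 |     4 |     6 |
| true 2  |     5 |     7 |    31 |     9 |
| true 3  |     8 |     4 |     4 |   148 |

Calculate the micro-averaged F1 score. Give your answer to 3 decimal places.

Micro-averaging pools counts across classes: ΣTP=291, ΣFP=136, ΣFN=136.
Micro-F1 score = 2·TP/(2·TP+FP+FN) on pooled counts = 0.681 (equals overall accuracy in single-label multiclass).

0.681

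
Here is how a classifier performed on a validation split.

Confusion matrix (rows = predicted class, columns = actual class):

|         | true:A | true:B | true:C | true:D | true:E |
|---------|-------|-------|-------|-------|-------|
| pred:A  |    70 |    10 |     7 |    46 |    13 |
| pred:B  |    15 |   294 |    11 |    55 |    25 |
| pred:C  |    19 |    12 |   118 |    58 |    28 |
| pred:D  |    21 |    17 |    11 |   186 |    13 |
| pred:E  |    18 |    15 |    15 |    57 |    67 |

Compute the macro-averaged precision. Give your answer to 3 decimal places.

Per-class precision (TP/(TP+FP)):
  A: TP=70, FP=10+7+46+13=76 → 70/146 = 0.4795
  B: TP=294, FP=15+11+55+25=106 → 294/400 = 0.7350
  C: TP=118, FP=19+12+58+28=117 → 118/235 = 0.5021
  D: TP=186, FP=21+17+11+13=62 → 186/248 = 0.7500
  E: TP=67, FP=18+15+15+57=105 → 67/172 = 0.3895
Macro-precision = mean = (0.4795 + 0.7350 + 0.5021 + 0.7500 + 0.3895) / 5 = 0.571

0.571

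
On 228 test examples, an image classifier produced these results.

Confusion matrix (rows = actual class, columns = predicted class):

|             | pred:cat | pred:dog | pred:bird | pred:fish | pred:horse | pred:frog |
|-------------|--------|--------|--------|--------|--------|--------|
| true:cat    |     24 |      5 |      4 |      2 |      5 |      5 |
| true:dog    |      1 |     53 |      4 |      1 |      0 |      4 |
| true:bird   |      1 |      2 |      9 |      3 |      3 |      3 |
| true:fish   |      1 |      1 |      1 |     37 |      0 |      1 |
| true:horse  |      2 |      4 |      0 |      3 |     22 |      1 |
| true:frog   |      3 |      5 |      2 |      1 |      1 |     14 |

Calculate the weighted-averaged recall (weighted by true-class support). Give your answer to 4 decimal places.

Per-class recall (TP/(TP+FN)):
  cat: TP=24, FN=5+4+2+5+5=21 → 24/45 = 0.53333
  dog: TP=53, FN=1+4+1+0+4=10 → 53/63 = 0.84127
  bird: TP=9, FN=1+2+3+3+3=12 → 9/21 = 0.42857
  fish: TP=37, FN=1+1+1+0+1=4 → 37/41 = 0.90244
  horse: TP=22, FN=2+4+0+3+1=10 → 22/32 = 0.68750
  frog: TP=14, FN=3+5+2+1+1=12 → 14/26 = 0.53846
Weighted-recall = Σ (supportᵢ/N)·recallᵢ with N=228: (45/228)·0.53333 + (63/228)·0.84127 + (21/228)·0.42857 + (41/228)·0.90244 + (32/228)·0.68750 + (26/228)·0.53846 = 0.6974

0.6974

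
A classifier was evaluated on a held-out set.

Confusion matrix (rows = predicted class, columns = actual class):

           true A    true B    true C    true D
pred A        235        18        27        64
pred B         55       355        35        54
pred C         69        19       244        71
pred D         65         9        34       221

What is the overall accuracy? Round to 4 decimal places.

Accuracy = trace / total = (235+355+244+221=1055) / 1575 = 1055/1575 = 0.6698

0.6698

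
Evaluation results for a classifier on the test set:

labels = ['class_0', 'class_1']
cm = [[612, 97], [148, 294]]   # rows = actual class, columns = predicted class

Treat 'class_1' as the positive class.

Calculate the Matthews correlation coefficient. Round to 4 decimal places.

MCC = (TP·TN − FP·FN) / √((TP+FP)(TP+FN)(TN+FP)(TN+FN))
Numerator = 294·612 − 97·148 = 165572
Denominator = √(391·442·709·760) = √93123406480 = 305161.2795
MCC = 165572 / 305161.2795 = 0.5426

0.5426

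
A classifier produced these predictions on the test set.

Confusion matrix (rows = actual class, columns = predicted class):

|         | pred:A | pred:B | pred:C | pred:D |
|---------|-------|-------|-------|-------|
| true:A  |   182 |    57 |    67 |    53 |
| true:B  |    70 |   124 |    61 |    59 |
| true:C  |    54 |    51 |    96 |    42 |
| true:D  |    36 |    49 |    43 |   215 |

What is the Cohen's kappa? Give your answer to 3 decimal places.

0.317

Observed agreement pₒ = trace/N = 617/1259 = 0.4901
Expected agreement pₑ = Σ (rowᵢ·colᵢ)/N² = (359·342 + 314·281 + 243·267 + 343·369)/1259² = 0.2539
κ = (pₒ − pₑ)/(1 − pₑ) = (0.4901 − 0.2539)/(1 − 0.2539) = 0.317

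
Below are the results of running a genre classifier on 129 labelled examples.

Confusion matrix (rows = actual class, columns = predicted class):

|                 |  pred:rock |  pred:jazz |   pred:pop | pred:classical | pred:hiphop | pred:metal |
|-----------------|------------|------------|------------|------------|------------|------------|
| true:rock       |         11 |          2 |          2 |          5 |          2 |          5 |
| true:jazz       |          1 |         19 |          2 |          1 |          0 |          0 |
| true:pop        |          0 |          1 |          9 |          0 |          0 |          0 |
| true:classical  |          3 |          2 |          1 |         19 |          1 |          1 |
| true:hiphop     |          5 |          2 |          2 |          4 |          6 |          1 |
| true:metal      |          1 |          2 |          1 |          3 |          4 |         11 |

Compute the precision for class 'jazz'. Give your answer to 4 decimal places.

Take TP from the diagonal, FP from the rest of the 'jazz' prediction marginal, FN from the rest of the 'jazz' actual marginal.
precision = TP/(TP+FP).
jazz: TP=19, FP=2+1+2+2+2=9 → 19/28 = 0.67857

0.6786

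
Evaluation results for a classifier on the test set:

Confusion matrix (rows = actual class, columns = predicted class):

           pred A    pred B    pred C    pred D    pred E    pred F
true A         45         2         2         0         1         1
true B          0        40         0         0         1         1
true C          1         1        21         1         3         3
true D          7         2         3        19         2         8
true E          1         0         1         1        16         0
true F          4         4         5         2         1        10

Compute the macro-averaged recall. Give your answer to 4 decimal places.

0.7041

Per-class recall (TP/(TP+FN)):
  A: TP=45, FN=2+2+0+1+1=6 → 45/51 = 0.88235
  B: TP=40, FN=0+0+0+1+1=2 → 40/42 = 0.95238
  C: TP=21, FN=1+1+1+3+3=9 → 21/30 = 0.70000
  D: TP=19, FN=7+2+3+2+8=22 → 19/41 = 0.46341
  E: TP=16, FN=1+0+1+1+0=3 → 16/19 = 0.84211
  F: TP=10, FN=4+4+5+2+1=16 → 10/26 = 0.38462
Macro-recall = mean = (0.88235 + 0.95238 + 0.70000 + 0.46341 + 0.84211 + 0.38462) / 6 = 0.7041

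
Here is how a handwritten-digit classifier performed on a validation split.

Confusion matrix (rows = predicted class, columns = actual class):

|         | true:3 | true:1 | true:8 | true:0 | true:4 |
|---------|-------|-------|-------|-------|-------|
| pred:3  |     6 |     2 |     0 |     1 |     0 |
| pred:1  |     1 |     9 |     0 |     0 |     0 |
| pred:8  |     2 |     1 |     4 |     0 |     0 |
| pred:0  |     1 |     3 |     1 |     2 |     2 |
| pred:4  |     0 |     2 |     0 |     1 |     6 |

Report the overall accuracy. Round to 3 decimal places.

Accuracy = trace / total = (6+9+4+2+6=27) / 44 = 27/44 = 0.614

0.614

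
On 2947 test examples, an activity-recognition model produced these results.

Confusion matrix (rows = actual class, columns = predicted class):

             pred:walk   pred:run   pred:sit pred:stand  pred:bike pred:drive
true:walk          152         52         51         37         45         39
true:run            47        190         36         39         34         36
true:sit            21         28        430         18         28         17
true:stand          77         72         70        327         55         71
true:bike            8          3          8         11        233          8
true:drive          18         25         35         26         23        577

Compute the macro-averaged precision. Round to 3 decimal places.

0.618

Per-class precision (TP/(TP+FP)):
  walk: TP=152, FP=47+21+77+8+18=171 → 152/323 = 0.4706
  run: TP=190, FP=52+28+72+3+25=180 → 190/370 = 0.5135
  sit: TP=430, FP=51+36+70+8+35=200 → 430/630 = 0.6825
  stand: TP=327, FP=37+39+18+11+26=131 → 327/458 = 0.7140
  bike: TP=233, FP=45+34+28+55+23=185 → 233/418 = 0.5574
  drive: TP=577, FP=39+36+17+71+8=171 → 577/748 = 0.7714
Macro-precision = mean = (0.4706 + 0.5135 + 0.6825 + 0.7140 + 0.5574 + 0.7714) / 6 = 0.618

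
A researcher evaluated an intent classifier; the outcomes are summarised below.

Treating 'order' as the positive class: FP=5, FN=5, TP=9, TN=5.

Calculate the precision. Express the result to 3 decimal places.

0.643

Precision = TP/(TP+FP) = 9/(9+5) = 9/14 = 0.643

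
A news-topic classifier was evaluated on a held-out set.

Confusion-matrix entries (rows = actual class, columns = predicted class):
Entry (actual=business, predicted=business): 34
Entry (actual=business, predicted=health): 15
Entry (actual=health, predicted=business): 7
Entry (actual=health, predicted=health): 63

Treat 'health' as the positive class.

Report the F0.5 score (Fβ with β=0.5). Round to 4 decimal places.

Fβ = (1+β²)·TP / ((1+β²)·TP + β²·FN + FP), with β²=1/4
= 1.25·63 / (1.25·63 + 0.25·7 + 15) = 0.8246

0.8246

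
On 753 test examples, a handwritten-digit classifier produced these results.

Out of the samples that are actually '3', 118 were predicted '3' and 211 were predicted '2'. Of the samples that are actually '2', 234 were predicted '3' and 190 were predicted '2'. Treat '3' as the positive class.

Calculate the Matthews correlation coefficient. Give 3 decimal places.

-0.192

MCC = (TP·TN − FP·FN) / √((TP+FP)(TP+FN)(TN+FP)(TN+FN))
Numerator = 118·190 − 234·211 = -26954
Denominator = √(352·329·424·401) = √19690139392 = 140321.5571
MCC = -26954 / 140321.5571 = -0.192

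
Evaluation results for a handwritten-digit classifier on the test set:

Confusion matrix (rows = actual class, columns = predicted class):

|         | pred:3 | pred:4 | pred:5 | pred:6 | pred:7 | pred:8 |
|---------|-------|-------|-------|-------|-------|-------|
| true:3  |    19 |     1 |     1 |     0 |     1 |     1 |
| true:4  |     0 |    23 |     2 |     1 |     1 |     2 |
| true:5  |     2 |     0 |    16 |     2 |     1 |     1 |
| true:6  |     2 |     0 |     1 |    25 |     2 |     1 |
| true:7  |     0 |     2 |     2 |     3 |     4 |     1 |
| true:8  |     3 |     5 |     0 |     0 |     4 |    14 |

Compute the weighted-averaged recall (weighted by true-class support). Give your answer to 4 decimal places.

0.7063

Per-class recall (TP/(TP+FN)):
  3: TP=19, FN=1+1+0+1+1=4 → 19/23 = 0.82609
  4: TP=23, FN=0+2+1+1+2=6 → 23/29 = 0.79310
  5: TP=16, FN=2+0+2+1+1=6 → 16/22 = 0.72727
  6: TP=25, FN=2+0+1+2+1=6 → 25/31 = 0.80645
  7: TP=4, FN=0+2+2+3+1=8 → 4/12 = 0.33333
  8: TP=14, FN=3+5+0+0+4=12 → 14/26 = 0.53846
Weighted-recall = Σ (supportᵢ/N)·recallᵢ with N=143: (23/143)·0.82609 + (29/143)·0.79310 + (22/143)·0.72727 + (31/143)·0.80645 + (12/143)·0.33333 + (26/143)·0.53846 = 0.7063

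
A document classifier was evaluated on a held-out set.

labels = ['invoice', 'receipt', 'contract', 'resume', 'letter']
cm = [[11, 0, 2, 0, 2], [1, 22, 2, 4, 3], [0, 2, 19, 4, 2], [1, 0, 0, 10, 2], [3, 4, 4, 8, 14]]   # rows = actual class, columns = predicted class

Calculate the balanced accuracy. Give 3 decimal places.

Balanced accuracy = mean of per-class recall.
  invoice: recall = 11/15 = 0.7333
  receipt: recall = 22/32 = 0.6875
  contract: recall = 19/27 = 0.7037
  resume: recall = 10/13 = 0.7692
  letter: recall = 14/33 = 0.4242
Mean = (0.7333 + 0.6875 + 0.7037 + 0.7692 + 0.4242) / 5 = 0.664

0.664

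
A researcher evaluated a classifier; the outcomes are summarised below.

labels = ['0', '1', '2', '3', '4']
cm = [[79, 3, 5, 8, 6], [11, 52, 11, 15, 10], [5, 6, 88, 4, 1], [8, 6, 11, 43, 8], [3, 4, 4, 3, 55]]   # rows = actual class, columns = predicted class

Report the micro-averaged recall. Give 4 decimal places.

0.7060

Micro-averaging pools counts across classes: ΣTP=317, ΣFP=132, ΣFN=132.
Micro-recall = TP/(TP+FN) on pooled counts = 0.7060 (equals overall accuracy in single-label multiclass).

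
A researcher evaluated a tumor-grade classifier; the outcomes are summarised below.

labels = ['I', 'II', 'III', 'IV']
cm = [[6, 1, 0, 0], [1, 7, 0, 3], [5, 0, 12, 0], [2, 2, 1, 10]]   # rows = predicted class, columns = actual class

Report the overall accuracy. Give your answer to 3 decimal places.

Accuracy = trace / total = (6+7+12+10=35) / 50 = 35/50 = 0.700

0.700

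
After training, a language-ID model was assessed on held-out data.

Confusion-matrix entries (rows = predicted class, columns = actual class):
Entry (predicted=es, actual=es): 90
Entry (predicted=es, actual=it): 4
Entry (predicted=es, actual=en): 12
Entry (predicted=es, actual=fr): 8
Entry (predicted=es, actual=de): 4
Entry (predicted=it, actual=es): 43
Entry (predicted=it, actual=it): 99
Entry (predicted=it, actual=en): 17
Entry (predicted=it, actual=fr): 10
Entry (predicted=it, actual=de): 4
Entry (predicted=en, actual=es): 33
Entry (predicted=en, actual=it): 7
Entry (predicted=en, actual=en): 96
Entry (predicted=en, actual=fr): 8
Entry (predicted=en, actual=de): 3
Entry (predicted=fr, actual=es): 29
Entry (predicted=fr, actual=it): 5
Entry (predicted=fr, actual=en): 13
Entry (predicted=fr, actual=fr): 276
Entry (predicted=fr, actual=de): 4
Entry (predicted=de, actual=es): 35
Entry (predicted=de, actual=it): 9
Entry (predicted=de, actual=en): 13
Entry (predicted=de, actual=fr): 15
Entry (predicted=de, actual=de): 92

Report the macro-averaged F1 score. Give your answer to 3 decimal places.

0.673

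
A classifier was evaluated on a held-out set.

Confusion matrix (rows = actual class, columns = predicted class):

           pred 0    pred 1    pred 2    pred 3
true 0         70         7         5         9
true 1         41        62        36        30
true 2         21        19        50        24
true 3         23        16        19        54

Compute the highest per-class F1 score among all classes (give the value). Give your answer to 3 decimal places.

0.569

Per-class F1 score (2·TP/(2·TP+FP+FN)):
  0: TP=70, FP=41+21+23=85, FN=7+5+9=21 → 140/246 = 0.5691
  1: TP=62, FP=7+19+16=42, FN=41+36+30=107 → 124/273 = 0.4542
  2: TP=50, FP=5+36+19=60, FN=21+19+24=64 → 100/224 = 0.4464
  3: TP=54, FP=9+30+24=63, FN=23+16+19=58 → 108/229 = 0.4716
Highest is class '0' with F1 score = 0.569.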